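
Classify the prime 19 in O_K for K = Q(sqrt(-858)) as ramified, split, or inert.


K = Q(sqrt(-858)). Since d mod 4 = 2, disc(K) = -3432.
Check p | disc: -3432 mod 19 = 7.
p does not divide disc. Compute Legendre symbol (d/p):
16^((19-1)/2) mod 19 = 1
(d/p) = 1, so p splits: (p) = P*P' with e=1, f=1, g=2.
Therefore p is split.

split


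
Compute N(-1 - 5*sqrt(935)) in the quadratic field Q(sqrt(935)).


N(a + b*sqrt(d)) = a^2 - d*b^2
= (-1)^2 - (935)*(-5)^2
= 1 - 23375
= -23374

-23374


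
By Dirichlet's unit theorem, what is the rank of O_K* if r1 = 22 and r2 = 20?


By Dirichlet's unit theorem:
rank = r1 + r2 - 1
= 22 + 20 - 1
= 41

41


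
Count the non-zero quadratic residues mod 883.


For prime p, the number of non-zero quadratic residues is (p-1)/2.
= (883-1)/2
= 441

441


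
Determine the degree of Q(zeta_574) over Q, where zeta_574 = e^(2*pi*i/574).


The degree equals Euler's totient phi(574).
574 = 2 * 7 * 41
phi(574) = 240

240


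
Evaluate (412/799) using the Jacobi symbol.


Compute (412/799) via quadratic reciprocity:
  pull out 2: (2/799) = +1  (since 799 mod 8 = 7)
  pull out 2: (2/799) = +1  (since 799 mod 8 = 7)
  reciprocity: (103/799) -> -(799/103)
  reduce: (78/103)
  pull out 2: (2/103) = +1  (since 103 mod 8 = 7)
  reciprocity: (39/103) -> -(103/39)
  reduce: (25/39)
  reciprocity: (25/39) -> +(39/25)
  reduce: (14/25)
  pull out 2: (2/25) = +1  (since 25 mod 8 = 1)
  reciprocity: (7/25) -> +(25/7)
  reduce: (4/7)
  pull out 2: (2/7) = +1  (since 7 mod 8 = 7)
  pull out 2: (2/7) = +1  (since 7 mod 8 = 7)
  (1/7) = 1
Product of signs = 1

1


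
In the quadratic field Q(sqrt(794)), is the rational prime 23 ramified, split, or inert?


K = Q(sqrt(794)). Since d mod 4 = 2, disc(K) = 3176.
Check p | disc: 3176 mod 23 = 2.
p does not divide disc. Compute Legendre symbol (d/p):
12^((23-1)/2) mod 23 = 1
(d/p) = 1, so p splits: (p) = P*P' with e=1, f=1, g=2.
Therefore p is split.

split


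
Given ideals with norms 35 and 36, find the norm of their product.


N(IJ) = N(I) * N(J)
= 35 * 36
= 1260

1260


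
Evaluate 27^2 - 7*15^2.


x^2 - d*y^2
= 27^2 - 7*15^2
= 729 - 1575
= -846

-846


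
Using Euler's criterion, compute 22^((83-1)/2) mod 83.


p = 83 is prime and the exponent is (p-1)/2 = 41, so by Euler's criterion 22^41 = (22/83) = +1 or -1 mod 83.
Compute by square-and-multiply:
  41 = 32 + 8 + 1 (binary 101001)
  Repeated squaring mod 83: 22^1 = 22, 22^2 = 69, 22^4 = 30, 22^8 = 70, 22^16 = 3, 22^32 = 9
  22^41 = 22^32 * 22^8 * 22^1 = 9 * 70 * 22 mod 83
    9 * 70 = 630 = 49 mod 83
    49 * 22 = 1078 = 82 mod 83
  22^41 = 82 mod 83
Result 82 = p - 1 = -1 mod 83: 22 is a quadratic non-residue mod 83. As a residue in [0, p-1] the value is 82.
22^41 mod 83 = 82

82


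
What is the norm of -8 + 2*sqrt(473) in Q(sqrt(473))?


N(a + b*sqrt(d)) = a^2 - d*b^2
= (-8)^2 - (473)*(2)^2
= 64 - 1892
= -1828

-1828


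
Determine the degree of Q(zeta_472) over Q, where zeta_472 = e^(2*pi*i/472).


The degree equals Euler's totient phi(472).
472 = 2^3 * 59
phi(472) = 232

232


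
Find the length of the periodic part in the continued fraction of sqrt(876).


Run the CF algorithm for sqrt(876).
a_0 = floor(sqrt(876)) = 29; set m_0=0, q_0=1.
Recurrence: m' = q*a - m,  q' = (d - m'^2)/q,  a' = floor((a_0 + m')/q').
  step 1: m=29, q=35, a=1
  step 2: m=6, q=24, a=1
  step 3: m=18, q=23, a=2
  step 4: m=28, q=4, a=14
  step 5: m=28, q=23, a=2
  step 6: m=18, q=24, a=1
  step 7: m=6, q=35, a=1
  step 8: m=29, q=1, a=58
a_8 = 2*a_0 = 58, so the period closes here.
sqrt(876) = [29; 1, 1, 2, 14, 2, 1, 1, 58]
Period length = 8

8


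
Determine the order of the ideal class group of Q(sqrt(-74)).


K = Q(sqrt(-74)). d mod 4 = 2, so D = disc(K) = 4d = -296
h(K) equals the number of primitive reduced positive-definite forms (a, b, c) = a*x^2 + b*x*y + c*y^2 with b^2 - 4ac = D,
where reduced means |b| <= a <= c, with b >= 0 whenever |b| = a or a = c, and primitive means gcd(a, b, c) = 1.
Reduced forces 3a^2 <= |D| = 296, so 1 <= a <= 9; b must have the parity of D, and c = (b^2 - D)/(4a) must be an integer >= a.
Enumerate a = 1..9, b in [-a, a]:
  a=1: (1, 0, 74)  [1]
  a=2: (2, 0, 37)  [1]
  a=3: (3, -2, 25), (3, 2, 25)  [2]
  a=4: none
  a=5: (5, -2, 15), (5, 2, 15)  [2]
  a=6: (6, -4, 13), (6, 4, 13)  [2]
  a=7..8: none
  a=9: (9, -8, 10), (9, 8, 10)  [2]
Total reduced forms: 1 + 1 + 2 + 2 + 2 + 2 = 10
h = 10

10


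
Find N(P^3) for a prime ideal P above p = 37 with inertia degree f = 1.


N(P^a) = p^(a*f)
= 37^(3*1)
= 37^3
= 50653

50653


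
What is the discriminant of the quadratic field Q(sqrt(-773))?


For K = Q(sqrt(d)) with d squarefree: disc(K) = d if d = 1 mod 4, and disc(K) = 4d if d = 2 or 3 mod 4.
Here d = -773, and d mod 4 = 3.
d = 3 mod 4, not 1 (O_K = Z[sqrt(d)]), so disc(K) = 4d = 4 * (-773) = -3092

-3092


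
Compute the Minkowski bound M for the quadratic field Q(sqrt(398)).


d = 398, d mod 4 = 2, so disc(K) = 4d = 1592; |disc(K)| = 1592
Real quadratic field, so n = 2, s = r2 = 0, r1 = 2
M = (n!/n^n) * (4/pi)^s * sqrt(|disc(K)|) = (2!/2^2) * (4/pi)^0 * sqrt(1592)
= 0.5 * 1.000000 * 39.899875
= 19.9499

19.9499


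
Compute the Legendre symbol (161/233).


p = 233 is prime, so compute (161/233) with the reciprocity algorithm (Jacobi-symbol steps: pull out 2s via (2/n), flip via reciprocity, reduce):
  reciprocity: (161/233) -> +(233/161)
  reduce: (72/161)
  pull out 2: (2/161) = +1  (since 161 mod 8 = 1)
  pull out 2: (2/161) = +1  (since 161 mod 8 = 1)
  pull out 2: (2/161) = +1  (since 161 mod 8 = 1)
  reciprocity: (9/161) -> +(161/9)
  reduce: (8/9)
  pull out 2: (2/9) = +1  (since 9 mod 8 = 1)
  pull out 2: (2/9) = +1  (since 9 mod 8 = 1)
  pull out 2: (2/9) = +1  (since 9 mod 8 = 1)
  (1/9) = 1
Product of signs = 1
(161/233) = 1

1


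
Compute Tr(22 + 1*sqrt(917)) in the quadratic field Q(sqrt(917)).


Tr(a + b*sqrt(d)) = (a + b*sqrt(d)) + (a - b*sqrt(d)) = 2a
= 2 * (22)
= 44

44


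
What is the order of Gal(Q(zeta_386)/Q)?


|Gal(Q(zeta_386)/Q)| = phi(386)
= 192

192


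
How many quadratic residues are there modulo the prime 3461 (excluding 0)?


For prime p, the number of non-zero quadratic residues is (p-1)/2.
= (3461-1)/2
= 1730

1730


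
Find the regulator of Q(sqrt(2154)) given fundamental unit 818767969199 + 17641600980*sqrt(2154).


epsilon = 818767969199 + 17641600980*sqrt(2154)
= 1.6375e+12
R = ln(1.6375e+12)
= 28.1242

28.1242


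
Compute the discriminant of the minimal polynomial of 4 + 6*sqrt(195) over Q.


The element 4 + 6*sqrt(195) has minimal polynomial:
x^2 - 8*x - 7004
Discriminant = (-8)^2 - 4*(-7004)
= 64 + 28016
= 28080

28080


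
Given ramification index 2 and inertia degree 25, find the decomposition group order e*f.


|D_P| = e * f
= 2 * 25
= 50

50


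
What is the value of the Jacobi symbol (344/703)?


Compute (344/703) via quadratic reciprocity:
  pull out 2: (2/703) = +1  (since 703 mod 8 = 7)
  pull out 2: (2/703) = +1  (since 703 mod 8 = 7)
  pull out 2: (2/703) = +1  (since 703 mod 8 = 7)
  reciprocity: (43/703) -> -(703/43)
  reduce: (15/43)
  reciprocity: (15/43) -> -(43/15)
  reduce: (13/15)
  reciprocity: (13/15) -> +(15/13)
  reduce: (2/13)
  pull out 2: (2/13) = -1  (since 13 mod 8 = 5)
  (1/13) = 1
Product of signs = -1

-1


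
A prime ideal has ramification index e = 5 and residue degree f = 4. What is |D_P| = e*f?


|D_P| = e * f
= 5 * 4
= 20

20


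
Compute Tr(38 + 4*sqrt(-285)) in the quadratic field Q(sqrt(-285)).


Tr(a + b*sqrt(d)) = (a + b*sqrt(d)) + (a - b*sqrt(d)) = 2a
= 2 * (38)
= 76

76


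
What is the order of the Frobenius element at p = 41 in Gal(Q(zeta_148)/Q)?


The Frobenius at p in Gal(Q(zeta_n)/Q) = (Z/nZ)* is the class of p, so its order is ord_148(41), the smallest k >= 1 with 41^k = 1 mod 148.
n = 148 = 2^2 * 37, phi(148) = 72; the order divides phi(n).
Divisors of 72: 1, 2, 3, 4, 6, 8, 9, 12, 18, 24, 36, 72
Repeated squaring mod 148: 41^1 = 41, 41^2 = 53, 41^4 = 145, 41^8 = 9, 41^16 = 81, 41^32 = 49, 41^64 = 33
Test divisors in increasing order:
  k=1: 41^1 = 41 mod 148
  k=2: 41^2 = 53 mod 148
  k=3: 41^3 = 53 * 41 = 101 mod 148
  k=4: 41^4 = 145 mod 148
  k=6: 41^6 = 145 * 53 = 137 mod 148
  k=8: 41^8 = 9 mod 148
  k=9: 41^9 = 9 * 41 = 73 mod 148
  k=12: 41^12 = 9 * 145 = 121 mod 148
  k=18: 41^18 = 81 * 53 = 1 mod 148  <- first divisor giving 1
Order = 18

18


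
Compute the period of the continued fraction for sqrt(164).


Run the CF algorithm for sqrt(164).
a_0 = floor(sqrt(164)) = 12; set m_0=0, q_0=1.
Recurrence: m' = q*a - m,  q' = (d - m'^2)/q,  a' = floor((a_0 + m')/q').
  step 1: m=12, q=20, a=1
  step 2: m=8, q=5, a=4
  step 3: m=12, q=4, a=6
  step 4: m=12, q=5, a=4
  step 5: m=8, q=20, a=1
  step 6: m=12, q=1, a=24
a_6 = 2*a_0 = 24, so the period closes here.
sqrt(164) = [12; 1, 4, 6, 4, 1, 24]
Period length = 6

6


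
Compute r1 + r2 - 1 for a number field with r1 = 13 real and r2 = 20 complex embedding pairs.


By Dirichlet's unit theorem:
rank = r1 + r2 - 1
= 13 + 20 - 1
= 32

32


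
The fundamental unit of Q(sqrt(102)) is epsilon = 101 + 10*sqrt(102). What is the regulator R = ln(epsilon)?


epsilon = 101 + 10*sqrt(102)
= 201.9950
R = ln(201.9950)
= 5.3082

5.3082


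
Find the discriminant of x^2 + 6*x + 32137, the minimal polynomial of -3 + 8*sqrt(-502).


The element -3 + 8*sqrt(-502) has minimal polynomial:
x^2 + 6*x + 32137
Discriminant = (6)^2 - 4*(32137)
= 36 - 128548
= -128512

-128512


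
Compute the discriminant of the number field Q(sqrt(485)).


For K = Q(sqrt(d)) with d squarefree: disc(K) = d if d = 1 mod 4, and disc(K) = 4d if d = 2 or 3 mod 4.
Here d = 485, and d mod 4 = 1.
d = 1 mod 4 (O_K = Z[(1+sqrt(d))/2]), so disc(K) = d = 485

485


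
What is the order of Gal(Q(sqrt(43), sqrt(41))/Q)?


The 2 square roots of distinct primes are multiplicatively independent over Q,
so [K:Q] = 2^2 and Gal(K/Q) is isomorphic to (Z/2Z)^2.
|Gal| = 2^2 = 4

4


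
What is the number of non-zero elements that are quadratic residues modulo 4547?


For prime p, the number of non-zero quadratic residues is (p-1)/2.
= (4547-1)/2
= 2273

2273


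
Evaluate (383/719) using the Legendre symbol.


p = 719 is prime, so compute (383/719) with the reciprocity algorithm (Jacobi-symbol steps: pull out 2s via (2/n), flip via reciprocity, reduce):
  reciprocity: (383/719) -> -(719/383)
  reduce: (336/383)
  pull out 2: (2/383) = +1  (since 383 mod 8 = 7)
  pull out 2: (2/383) = +1  (since 383 mod 8 = 7)
  pull out 2: (2/383) = +1  (since 383 mod 8 = 7)
  pull out 2: (2/383) = +1  (since 383 mod 8 = 7)
  reciprocity: (21/383) -> +(383/21)
  reduce: (5/21)
  reciprocity: (5/21) -> +(21/5)
  reduce: (1/5)
  (1/5) = 1
Product of signs = -1
(383/719) = -1

-1


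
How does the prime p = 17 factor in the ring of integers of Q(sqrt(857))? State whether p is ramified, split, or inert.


K = Q(sqrt(857)). Since d mod 4 = 1, disc(K) = 857.
Check p | disc: 857 mod 17 = 7.
p does not divide disc. Compute Legendre symbol (d/p):
7^((17-1)/2) mod 17 = -1
(d/p) = -1, so p is inert: (p) stays prime with e=1, f=2, g=1.
Therefore p is inert.

inert


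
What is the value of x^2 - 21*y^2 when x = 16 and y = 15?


x^2 - d*y^2
= 16^2 - 21*15^2
= 256 - 4725
= -4469

-4469


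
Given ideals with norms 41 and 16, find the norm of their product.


N(IJ) = N(I) * N(J)
= 41 * 16
= 656

656


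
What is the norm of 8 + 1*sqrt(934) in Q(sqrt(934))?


N(a + b*sqrt(d)) = a^2 - d*b^2
= (8)^2 - (934)*(1)^2
= 64 - 934
= -870

-870


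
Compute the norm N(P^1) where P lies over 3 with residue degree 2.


N(P^a) = p^(a*f)
= 3^(1*2)
= 3^2
= 9

9


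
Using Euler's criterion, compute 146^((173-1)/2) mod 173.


p = 173 is prime and the exponent is (p-1)/2 = 86, so by Euler's criterion 146^86 = (146/173) = +1 or -1 mod 173.
Compute by square-and-multiply:
  86 = 64 + 16 + 4 + 2 (binary 1010110)
  Repeated squaring mod 173: 146^1 = 146, 146^2 = 37, 146^4 = 158, 146^8 = 52, 146^16 = 109, 146^32 = 117, 146^64 = 22
  146^86 = 146^64 * 146^16 * 146^4 * 146^2 = 22 * 109 * 158 * 37 mod 173
    22 * 109 = 2398 = 149 mod 173
    149 * 158 = 23542 = 14 mod 173
    14 * 37 = 518 = 172 mod 173
  146^86 = 172 mod 173
Result 172 = p - 1 = -1 mod 173: 146 is a quadratic non-residue mod 173. As a residue in [0, p-1] the value is 172.
146^86 mod 173 = 172

172


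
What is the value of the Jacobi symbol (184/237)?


Compute (184/237) via quadratic reciprocity:
  pull out 2: (2/237) = -1  (since 237 mod 8 = 5)
  pull out 2: (2/237) = -1  (since 237 mod 8 = 5)
  pull out 2: (2/237) = -1  (since 237 mod 8 = 5)
  reciprocity: (23/237) -> +(237/23)
  reduce: (7/23)
  reciprocity: (7/23) -> -(23/7)
  reduce: (2/7)
  pull out 2: (2/7) = +1  (since 7 mod 8 = 7)
  (1/7) = 1
Product of signs = 1

1


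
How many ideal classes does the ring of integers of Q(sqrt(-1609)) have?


K = Q(sqrt(-1609)). d mod 4 = 3, so D = disc(K) = 4d = -6436
h(K) equals the number of primitive reduced positive-definite forms (a, b, c) = a*x^2 + b*x*y + c*y^2 with b^2 - 4ac = D,
where reduced means |b| <= a <= c, with b >= 0 whenever |b| = a or a = c, and primitive means gcd(a, b, c) = 1.
Reduced forces 3a^2 <= |D| = 6436, so 1 <= a <= 46; b must have the parity of D, and c = (b^2 - D)/(4a) must be an integer >= a.
Enumerate a = 1..46, b in [-a, a]:
  a=1: (1, 0, 1609)  [1]
  a=2: (2, 2, 805)  [1]
  a=3..4: none
  a=5: (5, -2, 322), (5, 2, 322)  [2]
  a=6: none
  a=7: (7, -2, 230), (7, 2, 230)  [2]
  a=8..9: none
  a=10: (10, -2, 161), (10, 2, 161)  [2]
  a=11..12: none
  a=13: (13, -8, 125), (13, 8, 125)  [2]
  a=14: (14, -2, 115), (14, 2, 115)  [2]
  a=15..18: none
  a=19: (19, -10, 86), (19, 10, 86)  [2]
  a=20..22: none
  a=23: (23, -2, 70), (23, 2, 70)  [2]
  a=24: none
  a=25: (25, -8, 65), (25, 8, 65)  [2]
  a=26: (26, -18, 65), (26, 18, 65)  [2]
  a=27..34: none
  a=35: (35, -12, 47), (35, -2, 46), (35, 2, 46), (35, 12, 47)  [4]
  a=36..37: none
  a=38: (38, -10, 43), (38, 10, 43)  [2]
  a=39..40: none
  a=41: (41, -40, 49), (41, 40, 49)  [2]
  a=42..46: none
Total reduced forms: 1 + 1 + 2 + 2 + 2 + 2 + 2 + 2 + 2 + 2 + 2 + 4 + 2 + 2 = 28
h = 28

28


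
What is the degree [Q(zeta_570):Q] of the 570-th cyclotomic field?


The degree equals Euler's totient phi(570).
570 = 2 * 3 * 5 * 19
phi(570) = 144

144


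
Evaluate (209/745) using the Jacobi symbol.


Compute (209/745) via quadratic reciprocity:
  reciprocity: (209/745) -> +(745/209)
  reduce: (118/209)
  pull out 2: (2/209) = +1  (since 209 mod 8 = 1)
  reciprocity: (59/209) -> +(209/59)
  reduce: (32/59)
  pull out 2: (2/59) = -1  (since 59 mod 8 = 3)
  pull out 2: (2/59) = -1  (since 59 mod 8 = 3)
  pull out 2: (2/59) = -1  (since 59 mod 8 = 3)
  pull out 2: (2/59) = -1  (since 59 mod 8 = 3)
  pull out 2: (2/59) = -1  (since 59 mod 8 = 3)
  (1/59) = 1
Product of signs = -1

-1


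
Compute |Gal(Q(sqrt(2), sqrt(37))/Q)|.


The 2 square roots of distinct primes are multiplicatively independent over Q,
so [K:Q] = 2^2 and Gal(K/Q) is isomorphic to (Z/2Z)^2.
|Gal| = 2^2 = 4

4


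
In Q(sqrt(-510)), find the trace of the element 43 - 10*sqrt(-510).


Tr(a + b*sqrt(d)) = (a + b*sqrt(d)) + (a - b*sqrt(d)) = 2a
= 2 * (43)
= 86

86


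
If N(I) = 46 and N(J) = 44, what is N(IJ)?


N(IJ) = N(I) * N(J)
= 46 * 44
= 2024

2024


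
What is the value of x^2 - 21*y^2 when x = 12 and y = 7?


x^2 - d*y^2
= 12^2 - 21*7^2
= 144 - 1029
= -885

-885


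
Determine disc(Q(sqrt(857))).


For K = Q(sqrt(d)) with d squarefree: disc(K) = d if d = 1 mod 4, and disc(K) = 4d if d = 2 or 3 mod 4.
Here d = 857, and d mod 4 = 1.
d = 1 mod 4 (O_K = Z[(1+sqrt(d))/2]), so disc(K) = d = 857

857


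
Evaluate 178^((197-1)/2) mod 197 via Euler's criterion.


p = 197 is prime and the exponent is (p-1)/2 = 98, so by Euler's criterion 178^98 = (178/197) = +1 or -1 mod 197.
Compute by square-and-multiply:
  98 = 64 + 32 + 2 (binary 1100010)
  Repeated squaring mod 197: 178^1 = 178, 178^2 = 164, 178^4 = 104, 178^8 = 178, 178^16 = 164, 178^32 = 104, 178^64 = 178
  178^98 = 178^64 * 178^32 * 178^2 = 178 * 104 * 164 mod 197
    178 * 104 = 18512 = 191 mod 197
    191 * 164 = 31324 = 1 mod 197
  178^98 = 1 mod 197
Result 1: 178 is a quadratic residue mod 197.
178^98 mod 197 = 1

1


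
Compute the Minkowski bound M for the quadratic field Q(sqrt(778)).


d = 778, d mod 4 = 2, so disc(K) = 4d = 3112; |disc(K)| = 3112
Real quadratic field, so n = 2, s = r2 = 0, r1 = 2
M = (n!/n^n) * (4/pi)^s * sqrt(|disc(K)|) = (2!/2^2) * (4/pi)^0 * sqrt(3112)
= 0.5 * 1.000000 * 55.785303
= 27.8927

27.8927


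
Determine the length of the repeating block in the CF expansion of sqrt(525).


Run the CF algorithm for sqrt(525).
a_0 = floor(sqrt(525)) = 22; set m_0=0, q_0=1.
Recurrence: m' = q*a - m,  q' = (d - m'^2)/q,  a' = floor((a_0 + m')/q').
  step 1: m=22, q=41, a=1
  step 2: m=19, q=4, a=10
  step 3: m=21, q=21, a=2
  step 4: m=21, q=4, a=10
  step 5: m=19, q=41, a=1
  step 6: m=22, q=1, a=44
a_6 = 2*a_0 = 44, so the period closes here.
sqrt(525) = [22; 1, 10, 2, 10, 1, 44]
Period length = 6

6


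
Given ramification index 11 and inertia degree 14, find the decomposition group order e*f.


|D_P| = e * f
= 11 * 14
= 154

154


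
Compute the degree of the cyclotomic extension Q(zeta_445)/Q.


The degree equals Euler's totient phi(445).
445 = 5 * 89
phi(445) = 352

352


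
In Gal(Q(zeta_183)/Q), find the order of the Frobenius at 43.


The Frobenius at p in Gal(Q(zeta_n)/Q) = (Z/nZ)* is the class of p, so its order is ord_183(43), the smallest k >= 1 with 43^k = 1 mod 183.
n = 183 = 3 * 61, phi(183) = 120; the order divides phi(n).
Divisors of 120: 1, 2, 3, 4, 5, 6, 8, 10, 12, 15, 20, 24, 30, 40, 60, 120
Repeated squaring mod 183: 43^1 = 43, 43^2 = 19, 43^4 = 178, 43^8 = 25, 43^16 = 76, 43^32 = 103, 43^64 = 178
Test divisors in increasing order:
  k=1: 43^1 = 43 mod 183
  k=2: 43^2 = 19 mod 183
  k=3: 43^3 = 19 * 43 = 85 mod 183
  k=4: 43^4 = 178 mod 183
  k=5: 43^5 = 178 * 43 = 151 mod 183
  k=6: 43^6 = 178 * 19 = 88 mod 183
  k=8: 43^8 = 25 mod 183
  k=10: 43^10 = 25 * 19 = 109 mod 183
  k=12: 43^12 = 25 * 178 = 58 mod 183
  k=15: 43^15 = 25 * 178 * 19 * 43 = 172 mod 183
  k=20: 43^20 = 76 * 178 = 169 mod 183
  k=24: 43^24 = 76 * 25 = 70 mod 183
  k=30: 43^30 = 76 * 25 * 178 * 19 = 121 mod 183
  k=40: 43^40 = 103 * 25 = 13 mod 183
  k=60: 43^60 = 103 * 76 * 25 * 178 = 1 mod 183  <- first divisor giving 1
Order = 60

60


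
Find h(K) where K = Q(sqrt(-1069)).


K = Q(sqrt(-1069)). d mod 4 = 3, so D = disc(K) = 4d = -4276
h(K) equals the number of primitive reduced positive-definite forms (a, b, c) = a*x^2 + b*x*y + c*y^2 with b^2 - 4ac = D,
where reduced means |b| <= a <= c, with b >= 0 whenever |b| = a or a = c, and primitive means gcd(a, b, c) = 1.
Reduced forces 3a^2 <= |D| = 4276, so 1 <= a <= 37; b must have the parity of D, and c = (b^2 - D)/(4a) must be an integer >= a.
Enumerate a = 1..37, b in [-a, a]:
  a=1: (1, 0, 1069)  [1]
  a=2: (2, 2, 535)  [1]
  a=3..4: none
  a=5: (5, -2, 214), (5, 2, 214)  [2]
  a=6: none
  a=7: (7, -6, 154), (7, 6, 154)  [2]
  a=8..9: none
  a=10: (10, -2, 107), (10, 2, 107)  [2]
  a=11: (11, -6, 98), (11, 6, 98)  [2]
  a=12: none
  a=13: (13, -12, 85), (13, 12, 85)  [2]
  a=14: (14, -6, 77), (14, 6, 77)  [2]
  a=15..16: none
  a=17: (17, -12, 65), (17, 12, 65)  [2]
  a=18..21: none
  a=22: (22, -6, 49), (22, 6, 49)  [2]
  a=23: (23, -18, 50), (23, 18, 50)  [2]
  a=24: none
  a=25: (25, -18, 46), (25, 18, 46)  [2]
  a=26: (26, -14, 43), (26, 14, 43)  [2]
  a=27..28: none
  a=29: (29, -4, 37), (29, 4, 37)  [2]
  a=30: none
  a=31: (31, -8, 35), (31, 8, 35)  [2]
  a=32..33: none
  a=34: (34, -22, 35), (34, 22, 35)  [2]
  a=35..37: none
Total reduced forms: 1 + 1 + 2 + 2 + 2 + 2 + 2 + 2 + 2 + 2 + 2 + 2 + 2 + 2 + 2 + 2 = 30
h = 30

30


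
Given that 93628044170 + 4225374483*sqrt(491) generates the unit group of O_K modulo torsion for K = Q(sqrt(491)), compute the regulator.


epsilon = 93628044170 + 4225374483*sqrt(491)
= 1.8726e+11
R = ln(1.8726e+11)
= 25.9557

25.9557


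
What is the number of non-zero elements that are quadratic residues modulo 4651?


For prime p, the number of non-zero quadratic residues is (p-1)/2.
= (4651-1)/2
= 2325

2325


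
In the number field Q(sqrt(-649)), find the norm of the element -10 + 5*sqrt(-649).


N(a + b*sqrt(d)) = a^2 - d*b^2
= (-10)^2 - (-649)*(5)^2
= 100 + 16225
= 16325

16325


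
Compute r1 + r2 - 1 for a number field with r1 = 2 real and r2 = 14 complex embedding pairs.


By Dirichlet's unit theorem:
rank = r1 + r2 - 1
= 2 + 14 - 1
= 15

15


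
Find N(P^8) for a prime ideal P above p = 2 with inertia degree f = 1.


N(P^a) = p^(a*f)
= 2^(8*1)
= 2^8
= 256

256


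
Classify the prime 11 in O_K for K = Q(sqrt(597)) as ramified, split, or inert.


K = Q(sqrt(597)). Since d mod 4 = 1, disc(K) = 597.
Check p | disc: 597 mod 11 = 3.
p does not divide disc. Compute Legendre symbol (d/p):
3^((11-1)/2) mod 11 = 1
(d/p) = 1, so p splits: (p) = P*P' with e=1, f=1, g=2.
Therefore p is split.

split


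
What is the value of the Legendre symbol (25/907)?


p = 907 is prime, so compute (25/907) with the reciprocity algorithm (Jacobi-symbol steps: pull out 2s via (2/n), flip via reciprocity, reduce):
  reciprocity: (25/907) -> +(907/25)
  reduce: (7/25)
  reciprocity: (7/25) -> +(25/7)
  reduce: (4/7)
  pull out 2: (2/7) = +1  (since 7 mod 8 = 7)
  pull out 2: (2/7) = +1  (since 7 mod 8 = 7)
  (1/7) = 1
Product of signs = 1
(25/907) = 1

1


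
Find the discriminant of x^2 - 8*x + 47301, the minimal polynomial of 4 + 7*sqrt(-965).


The element 4 + 7*sqrt(-965) has minimal polynomial:
x^2 - 8*x + 47301
Discriminant = (-8)^2 - 4*(47301)
= 64 - 189204
= -189140

-189140


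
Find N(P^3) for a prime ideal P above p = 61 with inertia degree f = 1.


N(P^a) = p^(a*f)
= 61^(3*1)
= 61^3
= 226981

226981


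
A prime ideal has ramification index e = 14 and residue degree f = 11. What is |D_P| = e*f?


|D_P| = e * f
= 14 * 11
= 154

154


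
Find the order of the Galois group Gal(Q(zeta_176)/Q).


|Gal(Q(zeta_176)/Q)| = phi(176)
= 80

80


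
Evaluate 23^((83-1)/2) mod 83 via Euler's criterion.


p = 83 is prime and the exponent is (p-1)/2 = 41, so by Euler's criterion 23^41 = (23/83) = +1 or -1 mod 83.
Compute by square-and-multiply:
  41 = 32 + 8 + 1 (binary 101001)
  Repeated squaring mod 83: 23^1 = 23, 23^2 = 31, 23^4 = 48, 23^8 = 63, 23^16 = 68, 23^32 = 59
  23^41 = 23^32 * 23^8 * 23^1 = 59 * 63 * 23 mod 83
    59 * 63 = 3717 = 65 mod 83
    65 * 23 = 1495 = 1 mod 83
  23^41 = 1 mod 83
Result 1: 23 is a quadratic residue mod 83.
23^41 mod 83 = 1

1


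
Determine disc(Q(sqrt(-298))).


For K = Q(sqrt(d)) with d squarefree: disc(K) = d if d = 1 mod 4, and disc(K) = 4d if d = 2 or 3 mod 4.
Here d = -298, and d mod 4 = 2.
d = 2 mod 4, not 1 (O_K = Z[sqrt(d)]), so disc(K) = 4d = 4 * (-298) = -1192

-1192


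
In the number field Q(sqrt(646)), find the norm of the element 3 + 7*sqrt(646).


N(a + b*sqrt(d)) = a^2 - d*b^2
= (3)^2 - (646)*(7)^2
= 9 - 31654
= -31645

-31645


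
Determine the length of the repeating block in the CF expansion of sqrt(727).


Run the CF algorithm for sqrt(727).
a_0 = floor(sqrt(727)) = 26; set m_0=0, q_0=1.
Recurrence: m' = q*a - m,  q' = (d - m'^2)/q,  a' = floor((a_0 + m')/q').
  step 1: m=26, q=51, a=1
  step 2: m=25, q=2, a=25
  step 3: m=25, q=51, a=1
  step 4: m=26, q=1, a=52
a_4 = 2*a_0 = 52, so the period closes here.
sqrt(727) = [26; 1, 25, 1, 52]
Period length = 4

4


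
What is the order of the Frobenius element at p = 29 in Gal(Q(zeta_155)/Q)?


The Frobenius at p in Gal(Q(zeta_n)/Q) = (Z/nZ)* is the class of p, so its order is ord_155(29), the smallest k >= 1 with 29^k = 1 mod 155.
n = 155 = 5 * 31, phi(155) = 120; the order divides phi(n).
Divisors of 120: 1, 2, 3, 4, 5, 6, 8, 10, 12, 15, 20, 24, 30, 40, 60, 120
Repeated squaring mod 155: 29^1 = 29, 29^2 = 66, 29^4 = 16, 29^8 = 101, 29^16 = 126, 29^32 = 66, 29^64 = 16
Test divisors in increasing order:
  k=1: 29^1 = 29 mod 155
  k=2: 29^2 = 66 mod 155
  k=3: 29^3 = 66 * 29 = 54 mod 155
  k=4: 29^4 = 16 mod 155
  k=5: 29^5 = 16 * 29 = 154 mod 155
  k=6: 29^6 = 16 * 66 = 126 mod 155
  k=8: 29^8 = 101 mod 155
  k=10: 29^10 = 101 * 66 = 1 mod 155  <- first divisor giving 1
Order = 10

10


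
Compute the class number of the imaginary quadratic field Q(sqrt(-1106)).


K = Q(sqrt(-1106)). d mod 4 = 2, so D = disc(K) = 4d = -4424
h(K) equals the number of primitive reduced positive-definite forms (a, b, c) = a*x^2 + b*x*y + c*y^2 with b^2 - 4ac = D,
where reduced means |b| <= a <= c, with b >= 0 whenever |b| = a or a = c, and primitive means gcd(a, b, c) = 1.
Reduced forces 3a^2 <= |D| = 4424, so 1 <= a <= 38; b must have the parity of D, and c = (b^2 - D)/(4a) must be an integer >= a.
Enumerate a = 1..38, b in [-a, a]:
  a=1: (1, 0, 1106)  [1]
  a=2: (2, 0, 553)  [1]
  a=3: (3, -2, 369), (3, 2, 369)  [2]
  a=4: none
  a=5: (5, -4, 222), (5, 4, 222)  [2]
  a=6: (6, -4, 185), (6, 4, 185)  [2]
  a=7: (7, 0, 158)  [1]
  a=8: none
  a=9: (9, -2, 123), (9, 2, 123)  [2]
  a=10: (10, -4, 111), (10, 4, 111)  [2]
  a=11: (11, -8, 102), (11, 8, 102)  [2]
  a=12: none
  a=13: (13, -10, 87), (13, 10, 87)  [2]
  a=14: (14, 0, 79)  [1]
  a=15: (15, -14, 77), (15, -4, 74), (15, 4, 74), (15, 14, 77)  [4]
  a=16: none
  a=17: (17, -8, 66), (17, 8, 66)  [2]
  a=18: (18, -16, 65), (18, 16, 65)  [2]
  a=19..20: none
  a=21: (21, -14, 55), (21, 14, 55)  [2]
  a=22: (22, -8, 51), (22, 8, 51)  [2]
  a=23..24: none
  a=25: (25, -24, 50), (25, 24, 50)  [2]
  a=26: (26, -16, 45), (26, 16, 45)  [2]
  a=27: (27, -2, 41), (27, 2, 41)  [2]
  a=28: none
  a=29: (29, -10, 39), (29, 10, 39)  [2]
  a=30: (30, -16, 39), (30, -4, 37), (30, 4, 37), (30, 16, 39)  [4]
  a=31: (31, -28, 42), (31, 28, 42)  [2]
  a=32: none
  a=33: (33, -14, 35), (33, -8, 34), (33, 8, 34), (33, 14, 35)  [4]
  a=34..38: none
Total reduced forms: 1 + 1 + 2 + 2 + 2 + 1 + 2 + 2 + 2 + 2 + 1 + 4 + 2 + 2 + 2 + 2 + 2 + 2 + 2 + 2 + 4 + 2 + 4 = 48
h = 48

48


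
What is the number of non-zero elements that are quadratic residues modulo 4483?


For prime p, the number of non-zero quadratic residues is (p-1)/2.
= (4483-1)/2
= 2241

2241


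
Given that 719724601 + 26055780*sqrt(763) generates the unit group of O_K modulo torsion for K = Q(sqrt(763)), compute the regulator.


epsilon = 719724601 + 26055780*sqrt(763)
= 1.4394e+09
R = ln(1.4394e+09)
= 21.0875

21.0875


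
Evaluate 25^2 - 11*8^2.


x^2 - d*y^2
= 25^2 - 11*8^2
= 625 - 704
= -79

-79


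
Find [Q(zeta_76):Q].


The degree equals Euler's totient phi(76).
76 = 2^2 * 19
phi(76) = 36

36


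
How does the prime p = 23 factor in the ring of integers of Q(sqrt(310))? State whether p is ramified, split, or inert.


K = Q(sqrt(310)). Since d mod 4 = 2, disc(K) = 1240.
Check p | disc: 1240 mod 23 = 21.
p does not divide disc. Compute Legendre symbol (d/p):
11^((23-1)/2) mod 23 = -1
(d/p) = -1, so p is inert: (p) stays prime with e=1, f=2, g=1.
Therefore p is inert.

inert


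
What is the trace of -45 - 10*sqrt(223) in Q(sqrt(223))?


Tr(a + b*sqrt(d)) = (a + b*sqrt(d)) + (a - b*sqrt(d)) = 2a
= 2 * (-45)
= -90

-90


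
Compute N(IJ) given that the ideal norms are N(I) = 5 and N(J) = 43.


N(IJ) = N(I) * N(J)
= 5 * 43
= 215

215


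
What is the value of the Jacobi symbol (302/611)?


Compute (302/611) via quadratic reciprocity:
  pull out 2: (2/611) = -1  (since 611 mod 8 = 3)
  reciprocity: (151/611) -> -(611/151)
  reduce: (7/151)
  reciprocity: (7/151) -> -(151/7)
  reduce: (4/7)
  pull out 2: (2/7) = +1  (since 7 mod 8 = 7)
  pull out 2: (2/7) = +1  (since 7 mod 8 = 7)
  (1/7) = 1
Product of signs = -1

-1


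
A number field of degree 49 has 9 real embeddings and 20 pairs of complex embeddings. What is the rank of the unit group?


By Dirichlet's unit theorem:
rank = r1 + r2 - 1
= 9 + 20 - 1
= 28

28


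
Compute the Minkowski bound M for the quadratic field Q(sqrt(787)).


d = 787, d mod 4 = 3, so disc(K) = 4d = 3148; |disc(K)| = 3148
Real quadratic field, so n = 2, s = r2 = 0, r1 = 2
M = (n!/n^n) * (4/pi)^s * sqrt(|disc(K)|) = (2!/2^2) * (4/pi)^0 * sqrt(3148)
= 0.5 * 1.000000 * 56.107041
= 28.0535

28.0535


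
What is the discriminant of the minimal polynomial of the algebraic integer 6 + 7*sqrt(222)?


The element 6 + 7*sqrt(222) has minimal polynomial:
x^2 - 12*x - 10842
Discriminant = (-12)^2 - 4*(-10842)
= 144 + 43368
= 43512

43512


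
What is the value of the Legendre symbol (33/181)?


p = 181 is prime, so compute (33/181) with the reciprocity algorithm (Jacobi-symbol steps: pull out 2s via (2/n), flip via reciprocity, reduce):
  reciprocity: (33/181) -> +(181/33)
  reduce: (16/33)
  pull out 2: (2/33) = +1  (since 33 mod 8 = 1)
  pull out 2: (2/33) = +1  (since 33 mod 8 = 1)
  pull out 2: (2/33) = +1  (since 33 mod 8 = 1)
  pull out 2: (2/33) = +1  (since 33 mod 8 = 1)
  (1/33) = 1
Product of signs = 1
(33/181) = 1

1


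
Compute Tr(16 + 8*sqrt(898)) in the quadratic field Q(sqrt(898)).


Tr(a + b*sqrt(d)) = (a + b*sqrt(d)) + (a - b*sqrt(d)) = 2a
= 2 * (16)
= 32

32


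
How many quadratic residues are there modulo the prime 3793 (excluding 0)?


For prime p, the number of non-zero quadratic residues is (p-1)/2.
= (3793-1)/2
= 1896

1896


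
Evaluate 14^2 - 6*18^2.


x^2 - d*y^2
= 14^2 - 6*18^2
= 196 - 1944
= -1748

-1748


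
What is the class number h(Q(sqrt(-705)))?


K = Q(sqrt(-705)). d mod 4 = 3, so D = disc(K) = 4d = -2820
h(K) equals the number of primitive reduced positive-definite forms (a, b, c) = a*x^2 + b*x*y + c*y^2 with b^2 - 4ac = D,
where reduced means |b| <= a <= c, with b >= 0 whenever |b| = a or a = c, and primitive means gcd(a, b, c) = 1.
Reduced forces 3a^2 <= |D| = 2820, so 1 <= a <= 30; b must have the parity of D, and c = (b^2 - D)/(4a) must be an integer >= a.
Enumerate a = 1..30, b in [-a, a]:
  a=1: (1, 0, 705)  [1]
  a=2: (2, 2, 353)  [1]
  a=3: (3, 0, 235)  [1]
  a=4: none
  a=5: (5, 0, 141)  [1]
  a=6: (6, 6, 119)  [1]
  a=7: (7, -6, 102), (7, 6, 102)  [2]
  a=8..9: none
  a=10: (10, 10, 73)  [1]
  a=11..12: none
  a=13: (13, -12, 57), (13, 12, 57)  [2]
  a=14: (14, -6, 51), (14, 6, 51)  [2]
  a=15: (15, 0, 47)  [1]
  a=16: none
  a=17: (17, -6, 42), (17, 6, 42)  [2]
  a=18: none
  a=19: (19, -12, 39), (19, 12, 39)  [2]
  a=20: none
  a=21: (21, -6, 34), (21, 6, 34)  [2]
  a=22: none
  a=23: (23, -20, 35), (23, 20, 35)  [2]
  a=24..25: none
  a=26: (26, -14, 29), (26, 14, 29)  [2]
  a=27..29: none
  a=30: (30, 30, 31)  [1]
Total reduced forms: 1 + 1 + 1 + 1 + 1 + 2 + 1 + 2 + 2 + 1 + 2 + 2 + 2 + 2 + 2 + 1 = 24
h = 24

24


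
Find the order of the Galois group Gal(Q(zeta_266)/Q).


|Gal(Q(zeta_266)/Q)| = phi(266)
= 108

108


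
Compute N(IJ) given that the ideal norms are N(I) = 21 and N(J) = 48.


N(IJ) = N(I) * N(J)
= 21 * 48
= 1008

1008


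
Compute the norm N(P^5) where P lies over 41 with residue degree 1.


N(P^a) = p^(a*f)
= 41^(5*1)
= 41^5
= 115856201

115856201


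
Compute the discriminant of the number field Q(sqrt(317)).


For K = Q(sqrt(d)) with d squarefree: disc(K) = d if d = 1 mod 4, and disc(K) = 4d if d = 2 or 3 mod 4.
Here d = 317, and d mod 4 = 1.
d = 1 mod 4 (O_K = Z[(1+sqrt(d))/2]), so disc(K) = d = 317

317


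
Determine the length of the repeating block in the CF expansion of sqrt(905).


Run the CF algorithm for sqrt(905).
a_0 = floor(sqrt(905)) = 30; set m_0=0, q_0=1.
Recurrence: m' = q*a - m,  q' = (d - m'^2)/q,  a' = floor((a_0 + m')/q').
  step 1: m=30, q=5, a=12
  step 2: m=30, q=1, a=60
a_2 = 2*a_0 = 60, so the period closes here.
sqrt(905) = [30; 12, 60]
Period length = 2

2


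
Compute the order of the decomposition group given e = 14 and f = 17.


|D_P| = e * f
= 14 * 17
= 238

238


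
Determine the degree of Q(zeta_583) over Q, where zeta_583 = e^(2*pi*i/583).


The degree equals Euler's totient phi(583).
583 = 11 * 53
phi(583) = 520

520


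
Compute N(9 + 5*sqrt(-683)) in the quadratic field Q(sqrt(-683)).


N(a + b*sqrt(d)) = a^2 - d*b^2
= (9)^2 - (-683)*(5)^2
= 81 + 17075
= 17156

17156


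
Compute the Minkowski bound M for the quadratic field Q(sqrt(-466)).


d = -466, d mod 4 = 2, so disc(K) = 4d = -1864; |disc(K)| = 1864
Imaginary quadratic field, so n = 2, s = r2 = 1, r1 = 0
M = (n!/n^n) * (4/pi)^s * sqrt(|disc(K)|) = (2!/2^2) * (4/pi)^1 * sqrt(1864)
= 0.5 * 1.273240 * 43.174066
= 27.4855

27.4855


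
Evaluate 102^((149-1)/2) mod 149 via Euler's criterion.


p = 149 is prime and the exponent is (p-1)/2 = 74, so by Euler's criterion 102^74 = (102/149) = +1 or -1 mod 149.
Compute by square-and-multiply:
  74 = 64 + 8 + 2 (binary 1001010)
  Repeated squaring mod 149: 102^1 = 102, 102^2 = 123, 102^4 = 80, 102^8 = 142, 102^16 = 49, 102^32 = 17, 102^64 = 140
  102^74 = 102^64 * 102^8 * 102^2 = 140 * 142 * 123 mod 149
    140 * 142 = 19880 = 63 mod 149
    63 * 123 = 7749 = 1 mod 149
  102^74 = 1 mod 149
Result 1: 102 is a quadratic residue mod 149.
102^74 mod 149 = 1

1


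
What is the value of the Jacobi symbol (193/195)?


Compute (193/195) via quadratic reciprocity:
  reciprocity: (193/195) -> +(195/193)
  reduce: (2/193)
  pull out 2: (2/193) = +1  (since 193 mod 8 = 1)
  (1/193) = 1
Product of signs = 1

1


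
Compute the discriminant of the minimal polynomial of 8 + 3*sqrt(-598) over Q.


The element 8 + 3*sqrt(-598) has minimal polynomial:
x^2 - 16*x + 5446
Discriminant = (-16)^2 - 4*(5446)
= 256 - 21784
= -21528

-21528


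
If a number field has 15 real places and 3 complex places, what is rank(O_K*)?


By Dirichlet's unit theorem:
rank = r1 + r2 - 1
= 15 + 3 - 1
= 17

17


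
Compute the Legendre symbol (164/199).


p = 199 is prime, so compute (164/199) with the reciprocity algorithm (Jacobi-symbol steps: pull out 2s via (2/n), flip via reciprocity, reduce):
  pull out 2: (2/199) = +1  (since 199 mod 8 = 7)
  pull out 2: (2/199) = +1  (since 199 mod 8 = 7)
  reciprocity: (41/199) -> +(199/41)
  reduce: (35/41)
  reciprocity: (35/41) -> +(41/35)
  reduce: (6/35)
  pull out 2: (2/35) = -1  (since 35 mod 8 = 3)
  reciprocity: (3/35) -> -(35/3)
  reduce: (2/3)
  pull out 2: (2/3) = -1  (since 3 mod 8 = 3)
  (1/3) = 1
Product of signs = -1
(164/199) = -1

-1


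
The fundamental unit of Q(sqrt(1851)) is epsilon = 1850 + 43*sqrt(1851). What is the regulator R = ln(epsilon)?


epsilon = 1850 + 43*sqrt(1851)
= 3699.9997
R = ln(3699.9997)
= 8.2161

8.2161


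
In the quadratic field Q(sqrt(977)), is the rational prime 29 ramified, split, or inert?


K = Q(sqrt(977)). Since d mod 4 = 1, disc(K) = 977.
Check p | disc: 977 mod 29 = 20.
p does not divide disc. Compute Legendre symbol (d/p):
20^((29-1)/2) mod 29 = 1
(d/p) = 1, so p splits: (p) = P*P' with e=1, f=1, g=2.
Therefore p is split.

split


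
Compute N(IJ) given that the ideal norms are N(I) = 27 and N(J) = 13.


N(IJ) = N(I) * N(J)
= 27 * 13
= 351

351


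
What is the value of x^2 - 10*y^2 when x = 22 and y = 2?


x^2 - d*y^2
= 22^2 - 10*2^2
= 484 - 40
= 444

444


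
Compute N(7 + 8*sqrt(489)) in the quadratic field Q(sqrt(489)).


N(a + b*sqrt(d)) = a^2 - d*b^2
= (7)^2 - (489)*(8)^2
= 49 - 31296
= -31247

-31247


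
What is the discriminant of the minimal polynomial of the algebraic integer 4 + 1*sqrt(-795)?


The element 4 + 1*sqrt(-795) has minimal polynomial:
x^2 - 8*x + 811
Discriminant = (-8)^2 - 4*(811)
= 64 - 3244
= -3180

-3180


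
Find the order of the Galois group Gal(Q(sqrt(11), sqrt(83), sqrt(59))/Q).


The 3 square roots of distinct primes are multiplicatively independent over Q,
so [K:Q] = 2^3 and Gal(K/Q) is isomorphic to (Z/2Z)^3.
|Gal| = 2^3 = 8

8


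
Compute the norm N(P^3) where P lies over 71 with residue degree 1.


N(P^a) = p^(a*f)
= 71^(3*1)
= 71^3
= 357911

357911


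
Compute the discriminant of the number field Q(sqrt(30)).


For K = Q(sqrt(d)) with d squarefree: disc(K) = d if d = 1 mod 4, and disc(K) = 4d if d = 2 or 3 mod 4.
Here d = 30, and d mod 4 = 2.
d = 2 mod 4, not 1 (O_K = Z[sqrt(d)]), so disc(K) = 4d = 4 * (30) = 120

120


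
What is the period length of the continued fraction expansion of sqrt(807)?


Run the CF algorithm for sqrt(807).
a_0 = floor(sqrt(807)) = 28; set m_0=0, q_0=1.
Recurrence: m' = q*a - m,  q' = (d - m'^2)/q,  a' = floor((a_0 + m')/q').
  step 1: m=28, q=23, a=2
  step 2: m=18, q=21, a=2
  step 3: m=24, q=11, a=4
  step 4: m=20, q=37, a=1
  step 5: m=17, q=14, a=3
  step 6: m=25, q=13, a=4
  step 7: m=27, q=6, a=9
  step 8: m=27, q=13, a=4
  step 9: m=25, q=14, a=3
  step 10: m=17, q=37, a=1
  step 11: m=20, q=11, a=4
  step 12: m=24, q=21, a=2
  step 13: m=18, q=23, a=2
  step 14: m=28, q=1, a=56
a_14 = 2*a_0 = 56, so the period closes here.
sqrt(807) = [28; 2, 2, 4, 1, 3, 4, 9, 4, 3, 1, 4, 2, 2, 56]
Period length = 14

14


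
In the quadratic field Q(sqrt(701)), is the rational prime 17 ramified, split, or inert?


K = Q(sqrt(701)). Since d mod 4 = 1, disc(K) = 701.
Check p | disc: 701 mod 17 = 4.
p does not divide disc. Compute Legendre symbol (d/p):
4^((17-1)/2) mod 17 = 1
(d/p) = 1, so p splits: (p) = P*P' with e=1, f=1, g=2.
Therefore p is split.

split


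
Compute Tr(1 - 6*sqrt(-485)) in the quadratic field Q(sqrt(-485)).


Tr(a + b*sqrt(d)) = (a + b*sqrt(d)) + (a - b*sqrt(d)) = 2a
= 2 * (1)
= 2

2


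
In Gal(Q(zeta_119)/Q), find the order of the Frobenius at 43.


The Frobenius at p in Gal(Q(zeta_n)/Q) = (Z/nZ)* is the class of p, so its order is ord_119(43), the smallest k >= 1 with 43^k = 1 mod 119.
n = 119 = 7 * 17, phi(119) = 96; the order divides phi(n).
Divisors of 96: 1, 2, 3, 4, 6, 8, 12, 16, 24, 32, 48, 96
Repeated squaring mod 119: 43^1 = 43, 43^2 = 64, 43^4 = 50, 43^8 = 1, 43^16 = 1, 43^32 = 1, 43^64 = 1
Test divisors in increasing order:
  k=1: 43^1 = 43 mod 119
  k=2: 43^2 = 64 mod 119
  k=3: 43^3 = 64 * 43 = 15 mod 119
  k=4: 43^4 = 50 mod 119
  k=6: 43^6 = 50 * 64 = 106 mod 119
  k=8: 43^8 = 1 mod 119  <- first divisor giving 1
Order = 8

8


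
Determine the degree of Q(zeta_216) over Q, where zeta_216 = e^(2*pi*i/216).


The degree equals Euler's totient phi(216).
216 = 2^3 * 3^3
phi(216) = 72

72


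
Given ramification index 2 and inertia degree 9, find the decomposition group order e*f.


|D_P| = e * f
= 2 * 9
= 18

18


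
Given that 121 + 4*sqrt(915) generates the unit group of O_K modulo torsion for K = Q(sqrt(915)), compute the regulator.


epsilon = 121 + 4*sqrt(915)
= 241.9959
R = ln(241.9959)
= 5.4889

5.4889


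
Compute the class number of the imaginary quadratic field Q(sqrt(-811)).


K = Q(sqrt(-811)). d mod 4 = 1, so D = disc(K) = d = -811
h(K) equals the number of primitive reduced positive-definite forms (a, b, c) = a*x^2 + b*x*y + c*y^2 with b^2 - 4ac = D,
where reduced means |b| <= a <= c, with b >= 0 whenever |b| = a or a = c, and primitive means gcd(a, b, c) = 1.
Reduced forces 3a^2 <= |D| = 811, so 1 <= a <= 16; b must have the parity of D, and c = (b^2 - D)/(4a) must be an integer >= a.
Enumerate a = 1..16, b in [-a, a]:
  a=1: (1, 1, 203)  [1]
  a=2..4: none
  a=5: (5, -3, 41), (5, 3, 41)  [2]
  a=6: none
  a=7: (7, -1, 29), (7, 1, 29)  [2]
  a=8..10: none
  a=11: (11, -5, 19), (11, 5, 19)  [2]
  a=12..16: none
Total reduced forms: 1 + 2 + 2 + 2 = 7
h = 7

7


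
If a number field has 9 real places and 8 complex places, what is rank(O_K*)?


By Dirichlet's unit theorem:
rank = r1 + r2 - 1
= 9 + 8 - 1
= 16

16


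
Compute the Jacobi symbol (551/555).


Compute (551/555) via quadratic reciprocity:
  reciprocity: (551/555) -> -(555/551)
  reduce: (4/551)
  pull out 2: (2/551) = +1  (since 551 mod 8 = 7)
  pull out 2: (2/551) = +1  (since 551 mod 8 = 7)
  (1/551) = 1
Product of signs = -1

-1
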